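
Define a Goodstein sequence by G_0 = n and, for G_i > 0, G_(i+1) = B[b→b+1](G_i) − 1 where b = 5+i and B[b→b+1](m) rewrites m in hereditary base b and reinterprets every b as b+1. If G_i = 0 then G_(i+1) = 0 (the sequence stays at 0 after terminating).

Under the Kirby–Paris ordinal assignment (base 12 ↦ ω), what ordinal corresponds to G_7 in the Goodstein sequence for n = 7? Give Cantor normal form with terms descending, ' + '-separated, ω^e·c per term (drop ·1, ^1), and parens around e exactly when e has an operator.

3

G_0=7  [base 5] 5 + 2  →[5↦6]→  6 + 2 = 8  −1 ⇒ G_1=7
G_1=7  [base 6] 6 + 1  →[6↦7]→  7 + 1 = 8  −1 ⇒ G_2=7
G_2=7  [base 7] 7  →[7↦8]→  8 = 8  −1 ⇒ G_3=7
G_3=7  [base 8] 7  →[8↦9]→  7 = 7  −1 ⇒ G_4=6
G_4=6  [base 9] 6  →[9↦10]→  6 = 6  −1 ⇒ G_5=5
G_5=5  [base 10] 5  →[10↦11]→  5 = 5  −1 ⇒ G_6=4
G_6=4  [base 11] 4  →[11↦12]→  4 = 4  −1 ⇒ G_7=3
G_7=3  [base 12] 3  →[12↦13]→  3 = 3  −1 ⇒ G_8=2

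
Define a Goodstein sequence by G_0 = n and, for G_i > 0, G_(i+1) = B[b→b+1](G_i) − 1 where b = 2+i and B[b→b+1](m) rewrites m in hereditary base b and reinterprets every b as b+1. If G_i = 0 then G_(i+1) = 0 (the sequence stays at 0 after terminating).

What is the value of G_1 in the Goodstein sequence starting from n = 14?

110

i=0: 14 = 2^(2 + 1) + 2^2 + 2 (b=2); 2→3: 3^(3 + 1) + 3^3 + 3 = 111; 111−1 = 110
i=1: 110 = 3^(3 + 1) + 3^3 + 2 (b=3); 3→4: 4^(4 + 1) + 4^4 + 2 = 1282; 1282−1 = 1281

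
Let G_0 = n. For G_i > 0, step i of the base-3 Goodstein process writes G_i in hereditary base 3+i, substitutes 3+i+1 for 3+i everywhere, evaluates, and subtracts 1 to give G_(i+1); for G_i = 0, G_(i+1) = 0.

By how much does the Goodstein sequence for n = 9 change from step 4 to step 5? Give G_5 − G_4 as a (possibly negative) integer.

2

base 3: 9 = 3^2; at 4: 4^2 = 16; next = 15
base 4: 15 = 3·4 + 3; at 5: 3·5 + 3 = 18; next = 17
base 5: 17 = 3·5 + 2; at 6: 3·6 + 2 = 20; next = 19
base 6: 19 = 3·6 + 1; at 7: 3·7 + 1 = 22; next = 21
base 7: 21 = 3·7; at 8: 3·8 = 24; next = 23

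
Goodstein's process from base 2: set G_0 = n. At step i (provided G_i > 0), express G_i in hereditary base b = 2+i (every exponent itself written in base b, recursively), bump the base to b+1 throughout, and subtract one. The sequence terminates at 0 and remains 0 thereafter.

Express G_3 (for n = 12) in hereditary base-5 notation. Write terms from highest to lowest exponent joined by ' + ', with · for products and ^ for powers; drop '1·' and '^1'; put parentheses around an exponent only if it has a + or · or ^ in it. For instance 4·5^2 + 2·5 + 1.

5^(5 + 1) + 2·5^2 + 2·5

base 2: 12 = 2^(2 + 1) + 2^2; at 3: 3^(3 + 1) + 3^3 = 108; next = 107
base 3: 107 = 3^(3 + 1) + 2·3^2 + 2·3 + 2; at 4: 4^(4 + 1) + 2·4^2 + 2·4 + 2 = 1066; next = 1065
base 4: 1065 = 4^(4 + 1) + 2·4^2 + 2·4 + 1; at 5: 5^(5 + 1) + 2·5^2 + 2·5 + 1 = 15686; next = 15685
base 5: 15685 = 5^(5 + 1) + 2·5^2 + 2·5; at 6: 6^(6 + 1) + 2·6^2 + 2·6 = 280020; next = 280019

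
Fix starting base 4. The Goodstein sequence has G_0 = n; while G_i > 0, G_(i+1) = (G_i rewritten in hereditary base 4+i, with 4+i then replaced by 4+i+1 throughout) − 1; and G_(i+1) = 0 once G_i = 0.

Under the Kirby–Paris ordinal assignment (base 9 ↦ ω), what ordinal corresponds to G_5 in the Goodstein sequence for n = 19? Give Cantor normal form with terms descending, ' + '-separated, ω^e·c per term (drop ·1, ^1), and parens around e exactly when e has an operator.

ω·7 + 6

(0) 19|_4 = 4^2 + 3 ↦ 5^2 + 3|_5 = 28 ⇒ 27
(1) 27|_5 = 5^2 + 2 ↦ 6^2 + 2|_6 = 38 ⇒ 37
(2) 37|_6 = 6^2 + 1 ↦ 7^2 + 1|_7 = 50 ⇒ 49
(3) 49|_7 = 7^2 ↦ 8^2|_8 = 64 ⇒ 63
(4) 63|_8 = 7·8 + 7 ↦ 7·9 + 7|_9 = 70 ⇒ 69
(5) 69|_9 = 7·9 + 6 ↦ 7·10 + 6|_10 = 76 ⇒ 75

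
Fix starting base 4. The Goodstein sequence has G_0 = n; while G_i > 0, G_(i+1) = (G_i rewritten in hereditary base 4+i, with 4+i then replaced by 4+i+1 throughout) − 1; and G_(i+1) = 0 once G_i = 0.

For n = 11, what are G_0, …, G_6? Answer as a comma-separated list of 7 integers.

11, 12, 13, 14, 15, 15, 15

base 4: 11 = 2·4 + 3; at 5: 2·5 + 3 = 13; next = 12
base 5: 12 = 2·5 + 2; at 6: 2·6 + 2 = 14; next = 13
base 6: 13 = 2·6 + 1; at 7: 2·7 + 1 = 15; next = 14
base 7: 14 = 2·7; at 8: 2·8 = 16; next = 15
base 8: 15 = 8 + 7; at 9: 9 + 7 = 16; next = 15
base 9: 15 = 9 + 6; at 10: 10 + 6 = 16; next = 15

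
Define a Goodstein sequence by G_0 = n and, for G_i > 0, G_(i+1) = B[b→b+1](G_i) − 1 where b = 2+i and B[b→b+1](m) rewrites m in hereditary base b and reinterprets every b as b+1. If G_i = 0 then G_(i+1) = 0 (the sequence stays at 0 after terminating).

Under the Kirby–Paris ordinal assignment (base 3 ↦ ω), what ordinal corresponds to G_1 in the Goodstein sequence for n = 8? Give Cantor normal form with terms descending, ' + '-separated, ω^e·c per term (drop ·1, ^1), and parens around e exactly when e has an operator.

base 2: 8 = 2^(2 + 1); at 3: 3^(3 + 1) = 81; next = 80
base 3: 80 = 2·3^3 + 2·3^2 + 2·3 + 2; at 4: 2·4^4 + 2·4^2 + 2·4 + 2 = 554; next = 553

ω^ω·2 + ω^2·2 + ω·2 + 2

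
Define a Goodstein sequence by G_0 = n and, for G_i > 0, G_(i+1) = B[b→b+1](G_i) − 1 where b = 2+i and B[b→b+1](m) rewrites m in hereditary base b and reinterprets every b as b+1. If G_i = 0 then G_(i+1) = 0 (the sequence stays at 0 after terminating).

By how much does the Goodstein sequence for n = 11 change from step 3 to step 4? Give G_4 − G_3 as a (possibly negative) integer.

264310

step 0: 11 = 2^(2 + 1) + 2 + 1; sub 3 for 2: 3^(3 + 1) + 3 + 1; = 85; G_1 = 85−1 = 84
step 1: 84 = 3^(3 + 1) + 3; sub 4 for 3: 4^(4 + 1) + 4; = 1028; G_2 = 1028−1 = 1027
step 2: 1027 = 4^(4 + 1) + 3; sub 5 for 4: 5^(5 + 1) + 3; = 15628; G_3 = 15628−1 = 15627
step 3: 15627 = 5^(5 + 1) + 2; sub 6 for 5: 6^(6 + 1) + 2; = 279938; G_4 = 279938−1 = 279937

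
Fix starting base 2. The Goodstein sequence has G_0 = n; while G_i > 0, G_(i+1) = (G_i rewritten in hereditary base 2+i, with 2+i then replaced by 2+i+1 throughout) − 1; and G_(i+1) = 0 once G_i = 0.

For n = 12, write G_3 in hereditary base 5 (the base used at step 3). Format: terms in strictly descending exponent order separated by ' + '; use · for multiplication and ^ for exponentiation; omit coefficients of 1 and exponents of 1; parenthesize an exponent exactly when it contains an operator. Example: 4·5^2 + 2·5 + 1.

5^(5 + 1) + 2·5^2 + 2·5

G_0 = 12. HB_2(12) = 2^(2 + 1) + 2^2. Bump = 108. G_1 = 107.
G_1 = 107. HB_3(107) = 3^(3 + 1) + 2·3^2 + 2·3 + 2. Bump = 1066. G_2 = 1065.
G_2 = 1065. HB_4(1065) = 4^(4 + 1) + 2·4^2 + 2·4 + 1. Bump = 15686. G_3 = 15685.
G_3 = 15685. HB_5(15685) = 5^(5 + 1) + 2·5^2 + 2·5. Bump = 280020. G_4 = 280019.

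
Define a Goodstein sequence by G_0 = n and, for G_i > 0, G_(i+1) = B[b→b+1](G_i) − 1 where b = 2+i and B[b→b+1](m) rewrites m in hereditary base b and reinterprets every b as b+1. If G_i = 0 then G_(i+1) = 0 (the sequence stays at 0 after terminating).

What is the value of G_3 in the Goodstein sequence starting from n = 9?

9842

i=0: 9 = 2^(2 + 1) + 1 (b=2); 2→3: 3^(3 + 1) + 1 = 82; 82−1 = 81
i=1: 81 = 3^(3 + 1) (b=3); 3→4: 4^(4 + 1) = 1024; 1024−1 = 1023
i=2: 1023 = 3·4^4 + 3·4^3 + 3·4^2 + 3·4 + 3 (b=4); 4→5: 3·5^5 + 3·5^3 + 3·5^2 + 3·5 + 3 = 9843; 9843−1 = 9842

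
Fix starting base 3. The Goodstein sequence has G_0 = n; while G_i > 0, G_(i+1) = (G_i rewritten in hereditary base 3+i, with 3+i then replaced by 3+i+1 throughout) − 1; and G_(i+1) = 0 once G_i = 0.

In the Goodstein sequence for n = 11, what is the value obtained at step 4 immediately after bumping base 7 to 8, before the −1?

44

11 —HB3→ 3^2 + 2 —bump→ 4^2 + 2 = 18 —(−1)→ 17
17 —HB4→ 4^2 + 1 —bump→ 5^2 + 1 = 26 —(−1)→ 25
25 —HB5→ 5^2 —bump→ 6^2 = 36 —(−1)→ 35
35 —HB6→ 5·6 + 5 —bump→ 5·7 + 5 = 40 —(−1)→ 39
39 —HB7→ 5·7 + 4 —bump→ 5·8 + 4 = 44 —(−1)→ 43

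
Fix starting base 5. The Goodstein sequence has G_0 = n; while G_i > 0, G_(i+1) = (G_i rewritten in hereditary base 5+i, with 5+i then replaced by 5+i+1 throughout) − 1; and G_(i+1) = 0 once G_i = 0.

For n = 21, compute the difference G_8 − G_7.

2

21 —HB5→ 4·5 + 1 —bump→ 4·6 + 1 = 25 —(−1)→ 24
24 —HB6→ 4·6 —bump→ 4·7 = 28 —(−1)→ 27
27 —HB7→ 3·7 + 6 —bump→ 3·8 + 6 = 30 —(−1)→ 29
29 —HB8→ 3·8 + 5 —bump→ 3·9 + 5 = 32 —(−1)→ 31
31 —HB9→ 3·9 + 4 —bump→ 3·10 + 4 = 34 —(−1)→ 33
33 —HB10→ 3·10 + 3 —bump→ 3·11 + 3 = 36 —(−1)→ 35
35 —HB11→ 3·11 + 2 —bump→ 3·12 + 2 = 38 —(−1)→ 37
37 —HB12→ 3·12 + 1 —bump→ 3·13 + 1 = 40 —(−1)→ 39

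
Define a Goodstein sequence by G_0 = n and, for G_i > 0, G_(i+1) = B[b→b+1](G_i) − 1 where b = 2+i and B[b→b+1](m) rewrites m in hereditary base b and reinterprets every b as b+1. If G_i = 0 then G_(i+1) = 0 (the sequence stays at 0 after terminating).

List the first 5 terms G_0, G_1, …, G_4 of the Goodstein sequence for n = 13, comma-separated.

G_0=13  [base 2] 2^(2 + 1) + 2^2 + 1  →[2↦3]→  3^(3 + 1) + 3^3 + 1 = 109  −1 ⇒ G_1=108
G_1=108  [base 3] 3^(3 + 1) + 3^3  →[3↦4]→  4^(4 + 1) + 4^4 = 1280  −1 ⇒ G_2=1279
G_2=1279  [base 4] 4^(4 + 1) + 3·4^3 + 3·4^2 + 3·4 + 3  →[4↦5]→  5^(5 + 1) + 3·5^3 + 3·5^2 + 3·5 + 3 = 16093  −1 ⇒ G_3=16092
G_3=16092  [base 5] 5^(5 + 1) + 3·5^3 + 3·5^2 + 3·5 + 2  →[5↦6]→  6^(6 + 1) + 3·6^3 + 3·6^2 + 3·6 + 2 = 280712  −1 ⇒ G_4=280711

13, 108, 1279, 16092, 280711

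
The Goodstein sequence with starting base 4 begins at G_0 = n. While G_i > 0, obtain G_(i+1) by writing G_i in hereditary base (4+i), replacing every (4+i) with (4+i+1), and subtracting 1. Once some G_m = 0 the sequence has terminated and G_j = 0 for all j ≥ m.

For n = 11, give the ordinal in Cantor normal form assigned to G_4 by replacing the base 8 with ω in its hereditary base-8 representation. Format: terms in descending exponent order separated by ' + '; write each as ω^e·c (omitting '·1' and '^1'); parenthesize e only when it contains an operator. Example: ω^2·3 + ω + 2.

ω + 7

(0) 11|_4 = 2·4 + 3 ↦ 2·5 + 3|_5 = 13 ⇒ 12
(1) 12|_5 = 2·5 + 2 ↦ 2·6 + 2|_6 = 14 ⇒ 13
(2) 13|_6 = 2·6 + 1 ↦ 2·7 + 1|_7 = 15 ⇒ 14
(3) 14|_7 = 2·7 ↦ 2·8|_8 = 16 ⇒ 15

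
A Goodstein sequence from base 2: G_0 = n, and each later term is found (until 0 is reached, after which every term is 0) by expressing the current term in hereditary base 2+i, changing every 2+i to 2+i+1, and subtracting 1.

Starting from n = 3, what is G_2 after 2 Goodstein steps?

3

G_0=3  [base 2] 2 + 1  →[2↦3]→  3 + 1 = 4  −1 ⇒ G_1=3
G_1=3  [base 3] 3  →[3↦4]→  4 = 4  −1 ⇒ G_2=3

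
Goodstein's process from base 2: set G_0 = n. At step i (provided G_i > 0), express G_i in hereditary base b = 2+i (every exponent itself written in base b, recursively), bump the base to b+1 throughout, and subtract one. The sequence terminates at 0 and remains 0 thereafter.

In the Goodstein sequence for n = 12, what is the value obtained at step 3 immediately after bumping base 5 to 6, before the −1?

G_0=12  [base 2] 2^(2 + 1) + 2^2  →[2↦3]→  3^(3 + 1) + 3^3 = 108  −1 ⇒ G_1=107
G_1=107  [base 3] 3^(3 + 1) + 2·3^2 + 2·3 + 2  →[3↦4]→  4^(4 + 1) + 2·4^2 + 2·4 + 2 = 1066  −1 ⇒ G_2=1065
G_2=1065  [base 4] 4^(4 + 1) + 2·4^2 + 2·4 + 1  →[4↦5]→  5^(5 + 1) + 2·5^2 + 2·5 + 1 = 15686  −1 ⇒ G_3=15685
G_3=15685  [base 5] 5^(5 + 1) + 2·5^2 + 2·5  →[5↦6]→  6^(6 + 1) + 2·6^2 + 2·6 = 280020  −1 ⇒ G_4=280019

280020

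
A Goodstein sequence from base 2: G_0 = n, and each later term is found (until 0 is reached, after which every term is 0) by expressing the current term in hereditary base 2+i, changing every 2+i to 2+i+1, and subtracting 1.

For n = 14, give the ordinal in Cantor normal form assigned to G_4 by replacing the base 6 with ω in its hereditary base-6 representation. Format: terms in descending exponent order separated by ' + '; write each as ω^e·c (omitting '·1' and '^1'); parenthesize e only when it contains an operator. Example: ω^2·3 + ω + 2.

G_0 = 14. HB_2(14) = 2^(2 + 1) + 2^2 + 2. Bump = 111. G_1 = 110.
G_1 = 110. HB_3(110) = 3^(3 + 1) + 3^3 + 2. Bump = 1282. G_2 = 1281.
G_2 = 1281. HB_4(1281) = 4^(4 + 1) + 4^4 + 1. Bump = 18751. G_3 = 18750.
G_3 = 18750. HB_5(18750) = 5^(5 + 1) + 5^5. Bump = 326592. G_4 = 326591.

ω^(ω + 1) + ω^5·5 + ω^4·5 + ω^3·5 + ω^2·5 + ω·5 + 5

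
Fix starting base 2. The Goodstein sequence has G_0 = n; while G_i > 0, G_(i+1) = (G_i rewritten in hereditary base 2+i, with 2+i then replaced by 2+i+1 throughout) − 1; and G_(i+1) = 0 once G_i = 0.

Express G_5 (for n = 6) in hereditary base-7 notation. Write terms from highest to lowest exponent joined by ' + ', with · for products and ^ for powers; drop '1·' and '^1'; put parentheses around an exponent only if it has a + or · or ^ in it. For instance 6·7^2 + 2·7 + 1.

[0] 6 ≡ 2^2 + 2 (base 2). Lift 3: 30. −1: 29.
[1] 29 ≡ 3^3 + 2 (base 3). Lift 4: 258. −1: 257.
[2] 257 ≡ 4^4 + 1 (base 4). Lift 5: 3126. −1: 3125.
[3] 3125 ≡ 5^5 (base 5). Lift 6: 46656. −1: 46655.
[4] 46655 ≡ 5·6^5 + 5·6^4 + 5·6^3 + 5·6^2 + 5·6 + 5 (base 6). Lift 7: 98040. −1: 98039.
[5] 98039 ≡ 5·7^5 + 5·7^4 + 5·7^3 + 5·7^2 + 5·7 + 4 (base 7). Lift 8: 187244. −1: 187243.

5·7^5 + 5·7^4 + 5·7^3 + 5·7^2 + 5·7 + 4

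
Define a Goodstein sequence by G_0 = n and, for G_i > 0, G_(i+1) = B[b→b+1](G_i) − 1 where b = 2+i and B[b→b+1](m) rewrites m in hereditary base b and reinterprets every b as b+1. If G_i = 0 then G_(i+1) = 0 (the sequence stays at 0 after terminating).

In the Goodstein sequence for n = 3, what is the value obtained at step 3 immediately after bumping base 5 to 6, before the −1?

2

[0] 3 ≡ 2 + 1 (base 2). Lift 3: 4. −1: 3.
[1] 3 ≡ 3 (base 3). Lift 4: 4. −1: 3.
[2] 3 ≡ 3 (base 4). Lift 5: 3. −1: 2.
[3] 2 ≡ 2 (base 5). Lift 6: 2. −1: 1.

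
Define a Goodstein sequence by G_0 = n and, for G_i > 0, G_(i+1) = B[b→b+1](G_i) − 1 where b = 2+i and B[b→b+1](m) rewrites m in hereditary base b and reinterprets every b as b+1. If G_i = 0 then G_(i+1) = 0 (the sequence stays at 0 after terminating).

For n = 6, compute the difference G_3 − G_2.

base 2: 6 = 2^2 + 2; at 3: 3^3 + 3 = 30; next = 29
base 3: 29 = 3^3 + 2; at 4: 4^4 + 2 = 258; next = 257
base 4: 257 = 4^4 + 1; at 5: 5^5 + 1 = 3126; next = 3125

2868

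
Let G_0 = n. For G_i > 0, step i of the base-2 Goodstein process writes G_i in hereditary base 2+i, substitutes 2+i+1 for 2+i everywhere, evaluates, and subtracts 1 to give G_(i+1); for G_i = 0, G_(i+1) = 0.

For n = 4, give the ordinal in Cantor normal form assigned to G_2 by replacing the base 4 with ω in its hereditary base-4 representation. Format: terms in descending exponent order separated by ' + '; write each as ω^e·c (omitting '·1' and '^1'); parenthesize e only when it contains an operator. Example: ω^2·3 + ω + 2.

ω^2·2 + ω·2 + 1

G_0 = 4. HB_2(4) = 2^2. Bump = 27. G_1 = 26.
G_1 = 26. HB_3(26) = 2·3^2 + 2·3 + 2. Bump = 42. G_2 = 41.
G_2 = 41. HB_4(41) = 2·4^2 + 2·4 + 1. Bump = 61. G_3 = 60.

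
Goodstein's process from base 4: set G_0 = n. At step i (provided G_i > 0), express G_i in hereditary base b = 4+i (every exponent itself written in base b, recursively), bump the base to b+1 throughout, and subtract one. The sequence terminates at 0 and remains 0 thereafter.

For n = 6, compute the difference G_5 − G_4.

6 —HB4→ 4 + 2 —bump→ 5 + 2 = 7 —(−1)→ 6
6 —HB5→ 5 + 1 —bump→ 6 + 1 = 7 —(−1)→ 6
6 —HB6→ 6 —bump→ 7 = 7 —(−1)→ 6
6 —HB7→ 6 —bump→ 6 = 6 —(−1)→ 5
5 —HB8→ 5 —bump→ 5 = 5 —(−1)→ 4

-1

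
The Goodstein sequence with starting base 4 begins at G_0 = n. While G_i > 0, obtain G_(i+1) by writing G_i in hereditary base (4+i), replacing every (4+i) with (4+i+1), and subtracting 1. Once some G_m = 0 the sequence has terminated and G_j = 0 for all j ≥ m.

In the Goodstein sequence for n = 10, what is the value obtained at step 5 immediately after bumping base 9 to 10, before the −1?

14

G_0 = 10. HB_4(10) = 2·4 + 2. Bump = 12. G_1 = 11.
G_1 = 11. HB_5(11) = 2·5 + 1. Bump = 13. G_2 = 12.
G_2 = 12. HB_6(12) = 2·6. Bump = 14. G_3 = 13.
G_3 = 13. HB_7(13) = 7 + 6. Bump = 14. G_4 = 13.
G_4 = 13. HB_8(13) = 8 + 5. Bump = 14. G_5 = 13.
G_5 = 13. HB_9(13) = 9 + 4. Bump = 14. G_6 = 13.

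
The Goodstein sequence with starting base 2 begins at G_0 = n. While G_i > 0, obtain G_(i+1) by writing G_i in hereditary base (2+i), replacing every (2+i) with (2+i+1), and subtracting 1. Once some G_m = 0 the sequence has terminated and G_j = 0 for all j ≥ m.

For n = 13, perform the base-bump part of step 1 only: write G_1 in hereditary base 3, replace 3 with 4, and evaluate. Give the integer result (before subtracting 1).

1280

base 2: 13 = 2^(2 + 1) + 2^2 + 1; at 3: 3^(3 + 1) + 3^3 + 1 = 109; next = 108
base 3: 108 = 3^(3 + 1) + 3^3; at 4: 4^(4 + 1) + 4^4 = 1280; next = 1279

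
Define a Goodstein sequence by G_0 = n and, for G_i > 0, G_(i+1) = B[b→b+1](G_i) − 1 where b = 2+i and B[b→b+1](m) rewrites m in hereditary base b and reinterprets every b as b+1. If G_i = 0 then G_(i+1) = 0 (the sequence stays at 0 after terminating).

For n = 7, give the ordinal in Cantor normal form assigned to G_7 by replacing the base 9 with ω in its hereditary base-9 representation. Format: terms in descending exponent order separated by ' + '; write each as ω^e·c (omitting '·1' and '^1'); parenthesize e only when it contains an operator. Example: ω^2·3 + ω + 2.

step 0: 7 = 2^2 + 2 + 1; sub 3 for 2: 3^3 + 3 + 1; = 31; G_1 = 31−1 = 30
step 1: 30 = 3^3 + 3; sub 4 for 3: 4^4 + 4; = 260; G_2 = 260−1 = 259
step 2: 259 = 4^4 + 3; sub 5 for 4: 5^5 + 3; = 3128; G_3 = 3128−1 = 3127
step 3: 3127 = 5^5 + 2; sub 6 for 5: 6^6 + 2; = 46658; G_4 = 46658−1 = 46657
step 4: 46657 = 6^6 + 1; sub 7 for 6: 7^7 + 1; = 823544; G_5 = 823544−1 = 823543
step 5: 823543 = 7^7; sub 8 for 7: 8^8; = 16777216; G_6 = 16777216−1 = 16777215
step 6: 16777215 = 7·8^7 + 7·8^6 + 7·8^5 + 7·8^4 + 7·8^3 + 7·8^2 + 7·8 + 7; sub 9 for 8: 7·9^7 + 7·9^6 + 7·9^5 + 7·9^4 + 7·9^3 + 7·9^2 + 7·9 + 7; = 37665880; G_7 = 37665880−1 = 37665879
step 7: 37665879 = 7·9^7 + 7·9^6 + 7·9^5 + 7·9^4 + 7·9^3 + 7·9^2 + 7·9 + 6; sub 10 for 9: 7·10^7 + 7·10^6 + 7·10^5 + 7·10^4 + 7·10^3 + 7·10^2 + 7·10 + 6; = 77777776; G_8 = 77777776−1 = 77777775

ω^7·7 + ω^6·7 + ω^5·7 + ω^4·7 + ω^3·7 + ω^2·7 + ω·7 + 6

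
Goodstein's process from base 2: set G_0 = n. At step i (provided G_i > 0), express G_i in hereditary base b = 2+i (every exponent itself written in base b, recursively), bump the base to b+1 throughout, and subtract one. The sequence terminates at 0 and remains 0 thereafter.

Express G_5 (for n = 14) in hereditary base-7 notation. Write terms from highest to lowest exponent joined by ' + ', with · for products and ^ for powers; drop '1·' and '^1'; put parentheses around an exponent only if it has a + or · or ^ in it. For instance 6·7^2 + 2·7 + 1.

7^(7 + 1) + 5·7^5 + 5·7^4 + 5·7^3 + 5·7^2 + 5·7 + 4

[0] 14 ≡ 2^(2 + 1) + 2^2 + 2 (base 2). Lift 3: 111. −1: 110.
[1] 110 ≡ 3^(3 + 1) + 3^3 + 2 (base 3). Lift 4: 1282. −1: 1281.
[2] 1281 ≡ 4^(4 + 1) + 4^4 + 1 (base 4). Lift 5: 18751. −1: 18750.
[3] 18750 ≡ 5^(5 + 1) + 5^5 (base 5). Lift 6: 326592. −1: 326591.
[4] 326591 ≡ 6^(6 + 1) + 5·6^5 + 5·6^4 + 5·6^3 + 5·6^2 + 5·6 + 5 (base 6). Lift 7: 5862841. −1: 5862840.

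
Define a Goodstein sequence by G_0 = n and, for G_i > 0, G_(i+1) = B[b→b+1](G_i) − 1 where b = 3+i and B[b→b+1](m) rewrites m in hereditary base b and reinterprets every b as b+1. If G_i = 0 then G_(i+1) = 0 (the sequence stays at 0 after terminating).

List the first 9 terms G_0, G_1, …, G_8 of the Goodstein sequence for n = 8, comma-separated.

step 0: 8 = 2·3 + 2; sub 4 for 3: 2·4 + 2; = 10; G_1 = 10−1 = 9
step 1: 9 = 2·4 + 1; sub 5 for 4: 2·5 + 1; = 11; G_2 = 11−1 = 10
step 2: 10 = 2·5; sub 6 for 5: 2·6; = 12; G_3 = 12−1 = 11
step 3: 11 = 6 + 5; sub 7 for 6: 7 + 5; = 12; G_4 = 12−1 = 11
step 4: 11 = 7 + 4; sub 8 for 7: 8 + 4; = 12; G_5 = 12−1 = 11
step 5: 11 = 8 + 3; sub 9 for 8: 9 + 3; = 12; G_6 = 12−1 = 11
step 6: 11 = 9 + 2; sub 10 for 9: 10 + 2; = 12; G_7 = 12−1 = 11
step 7: 11 = 10 + 1; sub 11 for 10: 11 + 1; = 12; G_8 = 12−1 = 11

8, 9, 10, 11, 11, 11, 11, 11, 11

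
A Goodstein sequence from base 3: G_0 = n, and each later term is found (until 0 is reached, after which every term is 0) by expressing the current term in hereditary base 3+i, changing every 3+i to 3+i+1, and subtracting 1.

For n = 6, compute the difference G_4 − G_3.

i=0: 6 = 2·3 (b=3); 3→4: 2·4 = 8; 8−1 = 7
i=1: 7 = 4 + 3 (b=4); 4→5: 5 + 3 = 8; 8−1 = 7
i=2: 7 = 5 + 2 (b=5); 5→6: 6 + 2 = 8; 8−1 = 7
i=3: 7 = 6 + 1 (b=6); 6→7: 7 + 1 = 8; 8−1 = 7

0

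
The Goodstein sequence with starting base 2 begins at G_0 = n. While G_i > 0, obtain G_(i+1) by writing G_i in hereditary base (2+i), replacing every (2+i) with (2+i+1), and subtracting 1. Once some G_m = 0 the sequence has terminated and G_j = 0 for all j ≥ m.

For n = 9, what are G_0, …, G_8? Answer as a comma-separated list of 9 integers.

9, 81, 1023, 9842, 140743, 2471826, 50333399, 1162263921, 30000003325

[0] 9 ≡ 2^(2 + 1) + 1 (base 2). Lift 3: 82. −1: 81.
[1] 81 ≡ 3^(3 + 1) (base 3). Lift 4: 1024. −1: 1023.
[2] 1023 ≡ 3·4^4 + 3·4^3 + 3·4^2 + 3·4 + 3 (base 4). Lift 5: 9843. −1: 9842.
[3] 9842 ≡ 3·5^5 + 3·5^3 + 3·5^2 + 3·5 + 2 (base 5). Lift 6: 140744. −1: 140743.
[4] 140743 ≡ 3·6^6 + 3·6^3 + 3·6^2 + 3·6 + 1 (base 6). Lift 7: 2471827. −1: 2471826.
[5] 2471826 ≡ 3·7^7 + 3·7^3 + 3·7^2 + 3·7 (base 7). Lift 8: 50333400. −1: 50333399.
[6] 50333399 ≡ 3·8^8 + 3·8^3 + 3·8^2 + 2·8 + 7 (base 8). Lift 9: 1162263922. −1: 1162263921.
[7] 1162263921 ≡ 3·9^9 + 3·9^3 + 3·9^2 + 2·9 + 6 (base 9). Lift 10: 30000003326. −1: 30000003325.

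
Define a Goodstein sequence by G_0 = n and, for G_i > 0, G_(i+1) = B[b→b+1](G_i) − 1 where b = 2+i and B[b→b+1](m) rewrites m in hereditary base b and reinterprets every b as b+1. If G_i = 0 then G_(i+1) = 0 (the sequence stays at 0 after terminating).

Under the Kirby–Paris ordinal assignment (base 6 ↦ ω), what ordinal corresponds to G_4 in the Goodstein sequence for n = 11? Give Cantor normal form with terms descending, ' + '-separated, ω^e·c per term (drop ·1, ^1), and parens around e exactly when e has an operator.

ω^(ω + 1) + 1

11 —HB2→ 2^(2 + 1) + 2 + 1 —bump→ 3^(3 + 1) + 3 + 1 = 85 —(−1)→ 84
84 —HB3→ 3^(3 + 1) + 3 —bump→ 4^(4 + 1) + 4 = 1028 —(−1)→ 1027
1027 —HB4→ 4^(4 + 1) + 3 —bump→ 5^(5 + 1) + 3 = 15628 —(−1)→ 15627
15627 —HB5→ 5^(5 + 1) + 2 —bump→ 6^(6 + 1) + 2 = 279938 —(−1)→ 279937
279937 —HB6→ 6^(6 + 1) + 1 —bump→ 7^(7 + 1) + 1 = 5764802 —(−1)→ 5764801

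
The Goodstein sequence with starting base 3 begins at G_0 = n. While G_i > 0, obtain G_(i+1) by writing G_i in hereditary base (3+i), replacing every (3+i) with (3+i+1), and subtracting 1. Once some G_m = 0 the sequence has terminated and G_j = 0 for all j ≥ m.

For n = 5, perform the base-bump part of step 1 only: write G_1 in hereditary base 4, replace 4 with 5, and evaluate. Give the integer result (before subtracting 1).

6

base 3: 5 = 3 + 2; at 4: 4 + 2 = 6; next = 5
base 4: 5 = 4 + 1; at 5: 5 + 1 = 6; next = 5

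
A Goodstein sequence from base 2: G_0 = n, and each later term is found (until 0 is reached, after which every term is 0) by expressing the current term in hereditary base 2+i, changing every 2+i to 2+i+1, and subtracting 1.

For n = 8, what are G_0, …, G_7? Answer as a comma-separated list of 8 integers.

(0) 8|_2 = 2^(2 + 1) ↦ 3^(3 + 1)|_3 = 81 ⇒ 80
(1) 80|_3 = 2·3^3 + 2·3^2 + 2·3 + 2 ↦ 2·4^4 + 2·4^2 + 2·4 + 2|_4 = 554 ⇒ 553
(2) 553|_4 = 2·4^4 + 2·4^2 + 2·4 + 1 ↦ 2·5^5 + 2·5^2 + 2·5 + 1|_5 = 6311 ⇒ 6310
(3) 6310|_5 = 2·5^5 + 2·5^2 + 2·5 ↦ 2·6^6 + 2·6^2 + 2·6|_6 = 93396 ⇒ 93395
(4) 93395|_6 = 2·6^6 + 2·6^2 + 6 + 5 ↦ 2·7^7 + 2·7^2 + 7 + 5|_7 = 1647196 ⇒ 1647195
(5) 1647195|_7 = 2·7^7 + 2·7^2 + 7 + 4 ↦ 2·8^8 + 2·8^2 + 8 + 4|_8 = 33554572 ⇒ 33554571
(6) 33554571|_8 = 2·8^8 + 2·8^2 + 8 + 3 ↦ 2·9^9 + 2·9^2 + 9 + 3|_9 = 774841152 ⇒ 774841151

8, 80, 553, 6310, 93395, 1647195, 33554571, 774841151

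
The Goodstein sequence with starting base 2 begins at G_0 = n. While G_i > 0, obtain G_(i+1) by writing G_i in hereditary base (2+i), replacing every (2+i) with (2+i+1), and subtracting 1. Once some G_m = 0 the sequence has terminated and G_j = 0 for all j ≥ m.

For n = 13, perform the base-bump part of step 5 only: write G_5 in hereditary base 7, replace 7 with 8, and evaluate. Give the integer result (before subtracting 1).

G_0 = 13. HB_2(13) = 2^(2 + 1) + 2^2 + 1. Bump = 109. G_1 = 108.
G_1 = 108. HB_3(108) = 3^(3 + 1) + 3^3. Bump = 1280. G_2 = 1279.
G_2 = 1279. HB_4(1279) = 4^(4 + 1) + 3·4^3 + 3·4^2 + 3·4 + 3. Bump = 16093. G_3 = 16092.
G_3 = 16092. HB_5(16092) = 5^(5 + 1) + 3·5^3 + 3·5^2 + 3·5 + 2. Bump = 280712. G_4 = 280711.
G_4 = 280711. HB_6(280711) = 6^(6 + 1) + 3·6^3 + 3·6^2 + 3·6 + 1. Bump = 5765999. G_5 = 5765998.

134219480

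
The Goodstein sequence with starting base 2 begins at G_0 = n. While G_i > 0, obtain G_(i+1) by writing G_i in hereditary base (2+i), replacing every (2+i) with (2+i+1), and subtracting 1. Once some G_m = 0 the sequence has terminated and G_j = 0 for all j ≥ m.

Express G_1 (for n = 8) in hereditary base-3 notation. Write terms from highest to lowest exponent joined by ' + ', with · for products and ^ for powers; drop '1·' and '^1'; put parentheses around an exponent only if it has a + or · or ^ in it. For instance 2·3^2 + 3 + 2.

8 —HB2→ 2^(2 + 1) —bump→ 3^(3 + 1) = 81 —(−1)→ 80
80 —HB3→ 2·3^3 + 2·3^2 + 2·3 + 2 —bump→ 2·4^4 + 2·4^2 + 2·4 + 2 = 554 —(−1)→ 553

2·3^3 + 2·3^2 + 2·3 + 2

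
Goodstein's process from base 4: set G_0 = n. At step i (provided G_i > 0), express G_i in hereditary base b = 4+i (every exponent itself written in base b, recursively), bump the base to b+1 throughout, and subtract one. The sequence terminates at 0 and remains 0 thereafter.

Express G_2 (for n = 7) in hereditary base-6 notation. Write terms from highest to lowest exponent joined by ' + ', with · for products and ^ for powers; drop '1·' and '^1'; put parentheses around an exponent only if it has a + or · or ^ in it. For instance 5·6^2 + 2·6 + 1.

[0] 7 ≡ 4 + 3 (base 4). Lift 5: 8. −1: 7.
[1] 7 ≡ 5 + 2 (base 5). Lift 6: 8. −1: 7.

6 + 1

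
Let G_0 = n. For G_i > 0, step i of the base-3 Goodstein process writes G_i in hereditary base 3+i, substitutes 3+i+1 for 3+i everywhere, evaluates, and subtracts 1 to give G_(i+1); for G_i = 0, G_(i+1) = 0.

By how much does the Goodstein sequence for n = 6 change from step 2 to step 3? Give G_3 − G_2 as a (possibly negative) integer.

G_0 = 6. HB_3(6) = 2·3. Bump = 8. G_1 = 7.
G_1 = 7. HB_4(7) = 4 + 3. Bump = 8. G_2 = 7.
G_2 = 7. HB_5(7) = 5 + 2. Bump = 8. G_3 = 7.

0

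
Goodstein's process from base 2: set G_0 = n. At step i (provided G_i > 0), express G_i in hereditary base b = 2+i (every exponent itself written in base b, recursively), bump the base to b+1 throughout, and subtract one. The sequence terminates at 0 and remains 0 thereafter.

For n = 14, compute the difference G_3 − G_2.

(0) 14|_2 = 2^(2 + 1) + 2^2 + 2 ↦ 3^(3 + 1) + 3^3 + 3|_3 = 111 ⇒ 110
(1) 110|_3 = 3^(3 + 1) + 3^3 + 2 ↦ 4^(4 + 1) + 4^4 + 2|_4 = 1282 ⇒ 1281
(2) 1281|_4 = 4^(4 + 1) + 4^4 + 1 ↦ 5^(5 + 1) + 5^5 + 1|_5 = 18751 ⇒ 18750

17469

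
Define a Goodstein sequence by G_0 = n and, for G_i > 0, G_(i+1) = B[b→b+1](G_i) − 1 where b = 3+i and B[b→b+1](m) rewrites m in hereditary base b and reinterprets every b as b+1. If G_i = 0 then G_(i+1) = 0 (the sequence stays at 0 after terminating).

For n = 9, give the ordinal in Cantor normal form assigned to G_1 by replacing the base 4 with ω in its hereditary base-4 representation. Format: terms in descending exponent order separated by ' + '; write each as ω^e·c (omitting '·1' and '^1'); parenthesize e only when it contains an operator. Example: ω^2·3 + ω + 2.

base 3: 9 = 3^2; at 4: 4^2 = 16; next = 15
base 4: 15 = 3·4 + 3; at 5: 3·5 + 3 = 18; next = 17

ω·3 + 3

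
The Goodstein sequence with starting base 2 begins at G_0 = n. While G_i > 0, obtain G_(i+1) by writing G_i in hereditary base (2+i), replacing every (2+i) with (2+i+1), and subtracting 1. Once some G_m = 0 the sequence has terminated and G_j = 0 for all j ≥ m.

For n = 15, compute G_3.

18752

G_0 = 15. HB_2(15) = 2^(2 + 1) + 2^2 + 2 + 1. Bump = 112. G_1 = 111.
G_1 = 111. HB_3(111) = 3^(3 + 1) + 3^3 + 3. Bump = 1284. G_2 = 1283.
G_2 = 1283. HB_4(1283) = 4^(4 + 1) + 4^4 + 3. Bump = 18753. G_3 = 18752.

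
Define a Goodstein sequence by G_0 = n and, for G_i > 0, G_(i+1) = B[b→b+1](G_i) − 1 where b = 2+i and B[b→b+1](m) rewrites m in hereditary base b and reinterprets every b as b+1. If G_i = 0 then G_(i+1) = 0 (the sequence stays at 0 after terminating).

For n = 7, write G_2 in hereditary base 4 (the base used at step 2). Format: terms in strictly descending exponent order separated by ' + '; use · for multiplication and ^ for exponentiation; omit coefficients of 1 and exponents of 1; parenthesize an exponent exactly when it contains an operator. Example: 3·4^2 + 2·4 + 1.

4^4 + 3

7 —HB2→ 2^2 + 2 + 1 —bump→ 3^3 + 3 + 1 = 31 —(−1)→ 30
30 —HB3→ 3^3 + 3 —bump→ 4^4 + 4 = 260 —(−1)→ 259
259 —HB4→ 4^4 + 3 —bump→ 5^5 + 3 = 3128 —(−1)→ 3127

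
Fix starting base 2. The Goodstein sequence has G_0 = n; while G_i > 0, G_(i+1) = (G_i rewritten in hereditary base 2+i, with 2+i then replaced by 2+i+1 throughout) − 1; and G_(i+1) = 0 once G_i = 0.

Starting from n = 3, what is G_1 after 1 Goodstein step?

3

3 —HB2→ 2 + 1 —bump→ 3 + 1 = 4 —(−1)→ 3
3 —HB3→ 3 —bump→ 4 = 4 —(−1)→ 3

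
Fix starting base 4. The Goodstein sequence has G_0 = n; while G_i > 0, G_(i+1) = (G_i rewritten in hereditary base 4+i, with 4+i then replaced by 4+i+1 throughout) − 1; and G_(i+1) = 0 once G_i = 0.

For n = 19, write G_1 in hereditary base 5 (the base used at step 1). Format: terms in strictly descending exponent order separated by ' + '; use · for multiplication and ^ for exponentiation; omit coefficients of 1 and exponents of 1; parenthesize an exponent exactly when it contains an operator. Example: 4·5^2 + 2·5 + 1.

5^2 + 2

19 —HB4→ 4^2 + 3 —bump→ 5^2 + 3 = 28 —(−1)→ 27
27 —HB5→ 5^2 + 2 —bump→ 6^2 + 2 = 38 —(−1)→ 37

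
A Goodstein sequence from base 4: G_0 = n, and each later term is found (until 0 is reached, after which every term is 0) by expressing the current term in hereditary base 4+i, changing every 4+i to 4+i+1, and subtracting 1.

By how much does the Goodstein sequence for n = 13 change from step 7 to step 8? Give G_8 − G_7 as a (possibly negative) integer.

1

i=0: 13 = 3·4 + 1 (b=4); 4→5: 3·5 + 1 = 16; 16−1 = 15
i=1: 15 = 3·5 (b=5); 5→6: 3·6 = 18; 18−1 = 17
i=2: 17 = 2·6 + 5 (b=6); 6→7: 2·7 + 5 = 19; 19−1 = 18
i=3: 18 = 2·7 + 4 (b=7); 7→8: 2·8 + 4 = 20; 20−1 = 19
i=4: 19 = 2·8 + 3 (b=8); 8→9: 2·9 + 3 = 21; 21−1 = 20
i=5: 20 = 2·9 + 2 (b=9); 9→10: 2·10 + 2 = 22; 22−1 = 21
i=6: 21 = 2·10 + 1 (b=10); 10→11: 2·11 + 1 = 23; 23−1 = 22
i=7: 22 = 2·11 (b=11); 11→12: 2·12 = 24; 24−1 = 23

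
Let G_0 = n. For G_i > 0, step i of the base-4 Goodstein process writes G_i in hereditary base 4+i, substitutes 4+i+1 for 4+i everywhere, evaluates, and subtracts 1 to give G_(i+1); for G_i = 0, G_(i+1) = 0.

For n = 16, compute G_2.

base 4: 16 = 4^2; at 5: 5^2 = 25; next = 24
base 5: 24 = 4·5 + 4; at 6: 4·6 + 4 = 28; next = 27

27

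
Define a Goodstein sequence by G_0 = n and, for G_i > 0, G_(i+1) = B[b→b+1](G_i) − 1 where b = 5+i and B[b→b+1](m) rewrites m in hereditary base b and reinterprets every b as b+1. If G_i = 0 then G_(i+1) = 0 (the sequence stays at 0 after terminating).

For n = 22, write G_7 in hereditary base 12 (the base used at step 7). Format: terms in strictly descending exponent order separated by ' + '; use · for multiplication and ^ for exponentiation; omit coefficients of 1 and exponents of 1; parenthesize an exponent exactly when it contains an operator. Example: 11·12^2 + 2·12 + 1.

3·12 + 3

i=0: 22 = 4·5 + 2 (b=5); 5→6: 4·6 + 2 = 26; 26−1 = 25
i=1: 25 = 4·6 + 1 (b=6); 6→7: 4·7 + 1 = 29; 29−1 = 28
i=2: 28 = 4·7 (b=7); 7→8: 4·8 = 32; 32−1 = 31
i=3: 31 = 3·8 + 7 (b=8); 8→9: 3·9 + 7 = 34; 34−1 = 33
i=4: 33 = 3·9 + 6 (b=9); 9→10: 3·10 + 6 = 36; 36−1 = 35
i=5: 35 = 3·10 + 5 (b=10); 10→11: 3·11 + 5 = 38; 38−1 = 37
i=6: 37 = 3·11 + 4 (b=11); 11→12: 3·12 + 4 = 40; 40−1 = 39
i=7: 39 = 3·12 + 3 (b=12); 12→13: 3·13 + 3 = 42; 42−1 = 41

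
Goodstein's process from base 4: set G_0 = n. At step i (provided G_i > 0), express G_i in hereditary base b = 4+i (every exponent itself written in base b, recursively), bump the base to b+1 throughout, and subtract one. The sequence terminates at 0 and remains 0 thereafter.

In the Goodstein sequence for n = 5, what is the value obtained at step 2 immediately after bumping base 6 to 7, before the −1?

step 0: 5 = 4 + 1; sub 5 for 4: 5 + 1; = 6; G_1 = 6−1 = 5
step 1: 5 = 5; sub 6 for 5: 6; = 6; G_2 = 6−1 = 5
step 2: 5 = 5; sub 7 for 6: 5; = 5; G_3 = 5−1 = 4

5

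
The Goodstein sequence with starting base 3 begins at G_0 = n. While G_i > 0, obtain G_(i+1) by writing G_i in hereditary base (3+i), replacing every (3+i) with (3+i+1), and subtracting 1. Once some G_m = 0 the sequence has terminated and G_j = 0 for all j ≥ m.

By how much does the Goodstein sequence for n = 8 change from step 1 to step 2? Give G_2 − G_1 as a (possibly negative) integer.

1

i=0: 8 = 2·3 + 2 (b=3); 3→4: 2·4 + 2 = 10; 10−1 = 9
i=1: 9 = 2·4 + 1 (b=4); 4→5: 2·5 + 1 = 11; 11−1 = 10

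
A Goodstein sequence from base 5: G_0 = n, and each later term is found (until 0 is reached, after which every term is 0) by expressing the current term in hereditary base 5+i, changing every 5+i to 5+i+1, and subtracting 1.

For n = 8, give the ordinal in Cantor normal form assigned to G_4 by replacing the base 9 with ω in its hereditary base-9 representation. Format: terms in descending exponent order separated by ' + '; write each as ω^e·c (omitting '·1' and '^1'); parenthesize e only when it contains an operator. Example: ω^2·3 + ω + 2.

8

(0) 8|_5 = 5 + 3 ↦ 6 + 3|_6 = 9 ⇒ 8
(1) 8|_6 = 6 + 2 ↦ 7 + 2|_7 = 9 ⇒ 8
(2) 8|_7 = 7 + 1 ↦ 8 + 1|_8 = 9 ⇒ 8
(3) 8|_8 = 8 ↦ 9|_9 = 9 ⇒ 8
(4) 8|_9 = 8 ↦ 8|_10 = 8 ⇒ 7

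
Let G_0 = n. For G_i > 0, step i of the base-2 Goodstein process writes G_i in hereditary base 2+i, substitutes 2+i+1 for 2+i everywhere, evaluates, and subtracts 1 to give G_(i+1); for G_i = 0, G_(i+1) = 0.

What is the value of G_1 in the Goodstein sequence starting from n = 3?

[0] 3 ≡ 2 + 1 (base 2). Lift 3: 4. −1: 3.
[1] 3 ≡ 3 (base 3). Lift 4: 4. −1: 3.

3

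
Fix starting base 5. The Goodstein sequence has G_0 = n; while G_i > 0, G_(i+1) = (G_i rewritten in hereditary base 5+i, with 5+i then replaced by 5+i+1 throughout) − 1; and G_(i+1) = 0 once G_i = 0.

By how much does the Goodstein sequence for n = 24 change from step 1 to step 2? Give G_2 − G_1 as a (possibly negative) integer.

[0] 24 ≡ 4·5 + 4 (base 5). Lift 6: 28. −1: 27.
[1] 27 ≡ 4·6 + 3 (base 6). Lift 7: 31. −1: 30.

3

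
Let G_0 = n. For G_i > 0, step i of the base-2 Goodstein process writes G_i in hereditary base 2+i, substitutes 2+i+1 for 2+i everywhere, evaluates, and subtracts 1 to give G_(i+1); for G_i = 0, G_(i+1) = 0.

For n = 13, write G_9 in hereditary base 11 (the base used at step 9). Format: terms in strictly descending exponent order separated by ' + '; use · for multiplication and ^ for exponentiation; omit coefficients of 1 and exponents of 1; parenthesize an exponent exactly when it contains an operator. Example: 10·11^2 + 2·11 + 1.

13 —HB2→ 2^(2 + 1) + 2^2 + 1 —bump→ 3^(3 + 1) + 3^3 + 1 = 109 —(−1)→ 108
108 —HB3→ 3^(3 + 1) + 3^3 —bump→ 4^(4 + 1) + 4^4 = 1280 —(−1)→ 1279
1279 —HB4→ 4^(4 + 1) + 3·4^3 + 3·4^2 + 3·4 + 3 —bump→ 5^(5 + 1) + 3·5^3 + 3·5^2 + 3·5 + 3 = 16093 —(−1)→ 16092
16092 —HB5→ 5^(5 + 1) + 3·5^3 + 3·5^2 + 3·5 + 2 —bump→ 6^(6 + 1) + 3·6^3 + 3·6^2 + 3·6 + 2 = 280712 —(−1)→ 280711
280711 —HB6→ 6^(6 + 1) + 3·6^3 + 3·6^2 + 3·6 + 1 —bump→ 7^(7 + 1) + 3·7^3 + 3·7^2 + 3·7 + 1 = 5765999 —(−1)→ 5765998
5765998 —HB7→ 7^(7 + 1) + 3·7^3 + 3·7^2 + 3·7 —bump→ 8^(8 + 1) + 3·8^3 + 3·8^2 + 3·8 = 134219480 —(−1)→ 134219479
134219479 —HB8→ 8^(8 + 1) + 3·8^3 + 3·8^2 + 2·8 + 7 —bump→ 9^(9 + 1) + 3·9^3 + 3·9^2 + 2·9 + 7 = 3486786856 —(−1)→ 3486786855
3486786855 —HB9→ 9^(9 + 1) + 3·9^3 + 3·9^2 + 2·9 + 6 —bump→ 10^(10 + 1) + 3·10^3 + 3·10^2 + 2·10 + 6 = 100000003326 —(−1)→ 100000003325
100000003325 —HB10→ 10^(10 + 1) + 3·10^3 + 3·10^2 + 2·10 + 5 —bump→ 11^(11 + 1) + 3·11^3 + 3·11^2 + 2·11 + 5 = 3138428381104 —(−1)→ 3138428381103

11^(11 + 1) + 3·11^3 + 3·11^2 + 2·11 + 4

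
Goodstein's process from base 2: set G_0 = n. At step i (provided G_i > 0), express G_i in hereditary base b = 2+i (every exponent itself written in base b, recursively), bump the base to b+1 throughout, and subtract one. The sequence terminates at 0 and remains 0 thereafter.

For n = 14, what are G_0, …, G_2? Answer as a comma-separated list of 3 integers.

14 —HB2→ 2^(2 + 1) + 2^2 + 2 —bump→ 3^(3 + 1) + 3^3 + 3 = 111 —(−1)→ 110
110 —HB3→ 3^(3 + 1) + 3^3 + 2 —bump→ 4^(4 + 1) + 4^4 + 2 = 1282 —(−1)→ 1281

14, 110, 1281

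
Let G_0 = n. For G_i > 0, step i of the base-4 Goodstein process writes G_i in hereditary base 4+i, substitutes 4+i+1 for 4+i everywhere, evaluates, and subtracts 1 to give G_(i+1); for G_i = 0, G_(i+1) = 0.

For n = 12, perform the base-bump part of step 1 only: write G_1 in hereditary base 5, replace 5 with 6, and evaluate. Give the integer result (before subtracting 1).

G_0 = 12. HB_4(12) = 3·4. Bump = 15. G_1 = 14.
G_1 = 14. HB_5(14) = 2·5 + 4. Bump = 16. G_2 = 15.

16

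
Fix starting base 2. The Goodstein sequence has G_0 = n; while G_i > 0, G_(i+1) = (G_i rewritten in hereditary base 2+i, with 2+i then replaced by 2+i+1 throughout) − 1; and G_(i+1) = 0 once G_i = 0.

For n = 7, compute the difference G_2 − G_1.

229

(0) 7|_2 = 2^2 + 2 + 1 ↦ 3^3 + 3 + 1|_3 = 31 ⇒ 30
(1) 30|_3 = 3^3 + 3 ↦ 4^4 + 4|_4 = 260 ⇒ 259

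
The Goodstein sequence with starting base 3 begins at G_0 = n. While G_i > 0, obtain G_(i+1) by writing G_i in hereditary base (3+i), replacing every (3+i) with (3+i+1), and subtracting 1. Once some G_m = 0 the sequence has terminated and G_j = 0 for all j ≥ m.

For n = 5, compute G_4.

4

G_0=5  [base 3] 3 + 2  →[3↦4]→  4 + 2 = 6  −1 ⇒ G_1=5
G_1=5  [base 4] 4 + 1  →[4↦5]→  5 + 1 = 6  −1 ⇒ G_2=5
G_2=5  [base 5] 5  →[5↦6]→  6 = 6  −1 ⇒ G_3=5
G_3=5  [base 6] 5  →[6↦7]→  5 = 5  −1 ⇒ G_4=4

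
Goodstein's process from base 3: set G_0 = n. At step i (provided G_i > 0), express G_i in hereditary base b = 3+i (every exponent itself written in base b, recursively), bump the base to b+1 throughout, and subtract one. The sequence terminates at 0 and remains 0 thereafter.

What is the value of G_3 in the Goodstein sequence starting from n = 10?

G_0 = 10. HB_3(10) = 3^2 + 1. Bump = 17. G_1 = 16.
G_1 = 16. HB_4(16) = 4^2. Bump = 25. G_2 = 24.
G_2 = 24. HB_5(24) = 4·5 + 4. Bump = 28. G_3 = 27.
G_3 = 27. HB_6(27) = 4·6 + 3. Bump = 31. G_4 = 30.

27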